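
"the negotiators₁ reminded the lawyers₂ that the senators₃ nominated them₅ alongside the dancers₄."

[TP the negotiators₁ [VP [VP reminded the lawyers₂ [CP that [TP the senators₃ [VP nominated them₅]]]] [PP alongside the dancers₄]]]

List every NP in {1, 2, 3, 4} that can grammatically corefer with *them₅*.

{1, 2, 4}

*them* is a pronoun, so Principle B applies: it must be free in its binding domain.
Binding domain of *them₅*: the embedded TP, whose subject is the senators₃.
*the negotiators₁* c-commands the pronoun but from outside its binding domain, and is not c-commanded by it → coindexation permitted.
*the lawyers₂* c-commands the pronoun but from outside its binding domain, and is not c-commanded by it → coindexation permitted.
*the senators₃* c-commands the pronoun within its binding domain → coindexation would violate Principle B.
*the dancers₄* and the pronoun do not c-command one another → neither Principle B nor Principle C is at stake; coindexation permitted.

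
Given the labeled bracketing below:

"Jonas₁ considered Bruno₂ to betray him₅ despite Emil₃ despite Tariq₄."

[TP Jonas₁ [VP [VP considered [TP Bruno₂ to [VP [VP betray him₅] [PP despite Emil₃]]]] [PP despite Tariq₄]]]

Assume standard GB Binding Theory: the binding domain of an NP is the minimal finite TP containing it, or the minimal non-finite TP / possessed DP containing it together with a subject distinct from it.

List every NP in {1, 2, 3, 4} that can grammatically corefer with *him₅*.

*him* is a pronoun, so Principle B applies: it must be free in its binding domain.
Binding domain of *him₅*: the embedded TP, whose subject is Bruno₂.
*Jonas₁* c-commands the pronoun but from outside its binding domain, and is not c-commanded by it → coindexation permitted.
*Bruno₂* c-commands the pronoun within its binding domain → coindexation would violate Principle B.
*Emil₃* and the pronoun do not c-command one another → neither Principle B nor Principle C is at stake; coindexation permitted.
*Tariq₄* and the pronoun do not c-command one another → neither Principle B nor Principle C is at stake; coindexation permitted.

{1, 3, 4}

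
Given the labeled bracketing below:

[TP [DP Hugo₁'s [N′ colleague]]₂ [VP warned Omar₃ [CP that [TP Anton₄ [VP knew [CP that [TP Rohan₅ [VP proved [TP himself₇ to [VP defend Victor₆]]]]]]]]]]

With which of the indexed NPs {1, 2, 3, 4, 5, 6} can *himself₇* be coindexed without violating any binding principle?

*himself* is an anaphor, so Principle A applies: it must be bound in its binding domain.
Binding domain of *himself₇*: the embedded TP, whose subject is Rohan₅.
*Hugo₁* does not c-command the anaphor → cannot bind it.
*[Hugo₁'s colleague]₂* c-commands the anaphor but is outside its binding domain → cannot satisfy Principle A.
*Omar₃* c-commands the anaphor but is outside its binding domain → cannot satisfy Principle A.
*Anton₄* c-commands the anaphor but is outside its binding domain → cannot satisfy Principle A.
*Rohan₅* c-commands the anaphor within its binding domain → licit binder.
*Victor₆* does not c-command the anaphor → cannot bind it.

{5}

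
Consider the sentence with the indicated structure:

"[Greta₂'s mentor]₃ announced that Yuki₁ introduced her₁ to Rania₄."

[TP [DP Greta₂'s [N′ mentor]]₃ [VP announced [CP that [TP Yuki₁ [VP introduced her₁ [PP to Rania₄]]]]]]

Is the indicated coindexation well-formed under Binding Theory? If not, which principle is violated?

Principle B

The two coindexed NPs are *Yuki₁* and *her₁*.
*her₁* is a pronoun. Its binding domain is the embedded TP, whose subject is Yuki₁.
*Yuki₁* c-commands it within that domain and carries the same index.
The pronoun is locally bound → Principle B violation.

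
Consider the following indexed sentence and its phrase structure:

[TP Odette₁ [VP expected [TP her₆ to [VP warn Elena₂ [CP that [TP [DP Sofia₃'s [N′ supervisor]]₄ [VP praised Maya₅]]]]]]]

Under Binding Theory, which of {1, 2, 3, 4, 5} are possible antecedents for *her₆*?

none

*her* is a pronoun, so Principle B applies: it must be free in its binding domain.
Binding domain of *her₆*: the matrix TP, whose subject is Odette₁.
*Odette₁* c-commands the pronoun within its binding domain → coindexation would violate Principle B.
*Elena₂*: the pronoun c-commands this R-expression → coindexation would violate Principle C on *Elena₂*.
*Sofia₃*: the pronoun c-commands this R-expression → coindexation would violate Principle C on *Sofia₃*.
*[Sofia₃'s supervisor]₄*: the pronoun c-commands this R-expression → coindexation would violate Principle C on *[Sofia₃'s supervisor]₄*.
*Maya₅*: the pronoun c-commands this R-expression → coindexation would violate Principle C on *Maya₅*.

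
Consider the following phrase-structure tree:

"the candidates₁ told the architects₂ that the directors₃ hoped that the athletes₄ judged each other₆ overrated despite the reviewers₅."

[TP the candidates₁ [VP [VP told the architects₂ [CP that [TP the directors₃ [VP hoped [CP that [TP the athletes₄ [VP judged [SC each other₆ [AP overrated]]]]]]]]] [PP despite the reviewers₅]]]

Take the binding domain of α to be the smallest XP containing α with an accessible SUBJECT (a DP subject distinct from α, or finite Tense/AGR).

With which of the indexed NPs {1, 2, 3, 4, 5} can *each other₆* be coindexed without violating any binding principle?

{4}

*each other* is an anaphor, so Principle A applies: it must be bound in its binding domain.
Binding domain of *each other₆*: the embedded TP, whose subject is the athletes₄.
*the candidates₁* c-commands the anaphor but is outside its binding domain → cannot satisfy Principle A.
*the architects₂* c-commands the anaphor but is outside its binding domain → cannot satisfy Principle A.
*the directors₃* c-commands the anaphor but is outside its binding domain → cannot satisfy Principle A.
*the athletes₄* c-commands the anaphor within its binding domain → licit binder.
*the reviewers₅* does not c-command the anaphor → cannot bind it.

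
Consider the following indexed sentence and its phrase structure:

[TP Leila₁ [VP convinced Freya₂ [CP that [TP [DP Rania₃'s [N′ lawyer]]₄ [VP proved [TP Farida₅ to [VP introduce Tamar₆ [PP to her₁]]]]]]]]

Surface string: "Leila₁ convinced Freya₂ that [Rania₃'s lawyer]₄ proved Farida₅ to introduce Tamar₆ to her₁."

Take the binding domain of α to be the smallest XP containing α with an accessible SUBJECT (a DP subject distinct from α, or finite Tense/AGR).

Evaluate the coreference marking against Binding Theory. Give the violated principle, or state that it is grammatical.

The two coindexed NPs are *Leila₁* and *her₁*.
*her₁* is a pronoun; its binding domain is the embedded TP, whose subject is Farida₅. Within that domain it is c-commanded only by *Farida₅*, *Tamar₆*, which carry a different index — the pronoun is free locally, so Principle B holds.
*Leila₁* is an R-expression; *her₁* does not c-command it, and no other NP shares its index, so Principle C is satisfied.
All principles are respected.

grammatical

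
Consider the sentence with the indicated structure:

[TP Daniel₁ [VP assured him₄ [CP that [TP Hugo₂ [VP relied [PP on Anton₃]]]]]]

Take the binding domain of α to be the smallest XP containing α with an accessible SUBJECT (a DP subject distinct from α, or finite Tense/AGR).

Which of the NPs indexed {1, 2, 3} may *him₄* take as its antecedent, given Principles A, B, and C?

*him* is a pronoun, so Principle B applies: it must be free in its binding domain.
Binding domain of *him₄*: the matrix TP, whose subject is Daniel₁.
*Daniel₁* c-commands the pronoun within its binding domain → coindexation would violate Principle B.
*Hugo₂*: the pronoun c-commands this R-expression → coindexation would violate Principle C on *Hugo₂*.
*Anton₃*: the pronoun c-commands this R-expression → coindexation would violate Principle C on *Anton₃*.

none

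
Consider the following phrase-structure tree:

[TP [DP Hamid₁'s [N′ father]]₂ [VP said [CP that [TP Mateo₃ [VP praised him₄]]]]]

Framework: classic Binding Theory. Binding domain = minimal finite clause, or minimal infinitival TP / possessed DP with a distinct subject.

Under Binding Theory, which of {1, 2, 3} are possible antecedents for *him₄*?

*him* is a pronoun, so Principle B applies: it must be free in its binding domain.
Binding domain of *him₄*: the embedded TP, whose subject is Mateo₃.
*Hamid₁* and the pronoun do not c-command one another → neither Principle B nor Principle C is at stake; coindexation permitted.
*[Hamid₁'s father]₂* c-commands the pronoun but from outside its binding domain, and is not c-commanded by it → coindexation permitted.
*Mateo₃* c-commands the pronoun within its binding domain → coindexation would violate Principle B.

{1, 2}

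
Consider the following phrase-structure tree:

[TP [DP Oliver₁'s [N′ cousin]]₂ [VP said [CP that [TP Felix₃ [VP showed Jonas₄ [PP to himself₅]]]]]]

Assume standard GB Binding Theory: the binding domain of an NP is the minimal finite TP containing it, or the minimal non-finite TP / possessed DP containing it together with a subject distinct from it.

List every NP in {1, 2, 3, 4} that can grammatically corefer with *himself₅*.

*himself* is an anaphor, so Principle A applies: it must be bound in its binding domain.
Binding domain of *himself₅*: the embedded TP, whose subject is Felix₃.
*Oliver₁* does not c-command the anaphor → cannot bind it.
*[Oliver₁'s cousin]₂* c-commands the anaphor but is outside its binding domain → cannot satisfy Principle A.
*Felix₃* c-commands the anaphor within its binding domain → licit binder.
*Jonas₄* c-commands the anaphor within its binding domain → licit binder.

{3, 4}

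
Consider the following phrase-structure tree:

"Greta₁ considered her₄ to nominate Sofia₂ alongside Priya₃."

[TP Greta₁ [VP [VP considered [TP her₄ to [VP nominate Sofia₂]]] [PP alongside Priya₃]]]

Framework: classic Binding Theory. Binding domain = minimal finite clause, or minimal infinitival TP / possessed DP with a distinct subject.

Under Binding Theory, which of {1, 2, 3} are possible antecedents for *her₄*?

*her* is a pronoun, so Principle B applies: it must be free in its binding domain.
Binding domain of *her₄*: the matrix TP, whose subject is Greta₁.
*Greta₁* c-commands the pronoun within its binding domain → coindexation would violate Principle B.
*Sofia₂*: the pronoun c-commands this R-expression → coindexation would violate Principle C on *Sofia₂*.
*Priya₃* and the pronoun do not c-command one another → neither Principle B nor Principle C is at stake; coindexation permitted.

{3}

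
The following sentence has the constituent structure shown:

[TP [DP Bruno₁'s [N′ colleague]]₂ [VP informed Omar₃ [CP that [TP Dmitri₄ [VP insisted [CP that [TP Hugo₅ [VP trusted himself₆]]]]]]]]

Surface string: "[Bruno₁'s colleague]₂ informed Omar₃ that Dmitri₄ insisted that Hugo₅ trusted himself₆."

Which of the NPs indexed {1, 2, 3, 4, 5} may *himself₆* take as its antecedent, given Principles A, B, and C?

{5}

*himself* is an anaphor, so Principle A applies: it must be bound in its binding domain.
Binding domain of *himself₆*: the embedded TP, whose subject is Hugo₅.
*Bruno₁* does not c-command the anaphor → cannot bind it.
*[Bruno₁'s colleague]₂* c-commands the anaphor but is outside its binding domain → cannot satisfy Principle A.
*Omar₃* c-commands the anaphor but is outside its binding domain → cannot satisfy Principle A.
*Dmitri₄* c-commands the anaphor but is outside its binding domain → cannot satisfy Principle A.
*Hugo₅* c-commands the anaphor within its binding domain → licit binder.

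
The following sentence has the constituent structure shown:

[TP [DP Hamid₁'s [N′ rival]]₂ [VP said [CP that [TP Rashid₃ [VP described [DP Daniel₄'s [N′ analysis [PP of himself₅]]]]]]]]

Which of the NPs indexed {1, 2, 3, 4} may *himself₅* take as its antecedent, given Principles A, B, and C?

{4}

*himself* is an anaphor, so Principle A applies: it must be bound in its binding domain.
Binding domain of *himself₅*: the possessed DP, whose subject is Daniel₄.
*Hamid₁* does not c-command the anaphor → cannot bind it.
*[Hamid₁'s rival]₂* c-commands the anaphor but is outside its binding domain → cannot satisfy Principle A.
*Rashid₃* c-commands the anaphor but is outside its binding domain → cannot satisfy Principle A.
*Daniel₄* c-commands the anaphor within its binding domain → licit binder.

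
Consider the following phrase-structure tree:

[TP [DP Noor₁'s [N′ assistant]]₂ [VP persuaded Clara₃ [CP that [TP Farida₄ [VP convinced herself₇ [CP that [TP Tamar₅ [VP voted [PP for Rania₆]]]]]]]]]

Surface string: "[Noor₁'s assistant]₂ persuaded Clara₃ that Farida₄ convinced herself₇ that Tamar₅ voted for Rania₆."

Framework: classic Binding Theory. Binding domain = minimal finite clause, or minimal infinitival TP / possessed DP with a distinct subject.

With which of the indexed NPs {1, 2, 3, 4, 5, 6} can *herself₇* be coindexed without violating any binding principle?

*herself* is an anaphor, so Principle A applies: it must be bound in its binding domain.
Binding domain of *herself₇*: the embedded TP, whose subject is Farida₄.
*Noor₁* does not c-command the anaphor → cannot bind it.
*[Noor₁'s assistant]₂* c-commands the anaphor but is outside its binding domain → cannot satisfy Principle A.
*Clara₃* c-commands the anaphor but is outside its binding domain → cannot satisfy Principle A.
*Farida₄* c-commands the anaphor within its binding domain → licit binder.
*Tamar₅* does not c-command the anaphor → cannot bind it.
*Rania₆* does not c-command the anaphor → cannot bind it.

{4}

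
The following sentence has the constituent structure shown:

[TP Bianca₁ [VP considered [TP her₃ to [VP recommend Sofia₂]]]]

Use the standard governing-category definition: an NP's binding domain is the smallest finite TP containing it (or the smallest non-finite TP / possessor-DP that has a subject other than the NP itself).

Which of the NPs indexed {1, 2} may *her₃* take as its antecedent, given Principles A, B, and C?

*her* is a pronoun, so Principle B applies: it must be free in its binding domain.
Binding domain of *her₃*: the matrix TP, whose subject is Bianca₁.
*Bianca₁* c-commands the pronoun within its binding domain → coindexation would violate Principle B.
*Sofia₂*: the pronoun c-commands this R-expression → coindexation would violate Principle C on *Sofia₂*.

none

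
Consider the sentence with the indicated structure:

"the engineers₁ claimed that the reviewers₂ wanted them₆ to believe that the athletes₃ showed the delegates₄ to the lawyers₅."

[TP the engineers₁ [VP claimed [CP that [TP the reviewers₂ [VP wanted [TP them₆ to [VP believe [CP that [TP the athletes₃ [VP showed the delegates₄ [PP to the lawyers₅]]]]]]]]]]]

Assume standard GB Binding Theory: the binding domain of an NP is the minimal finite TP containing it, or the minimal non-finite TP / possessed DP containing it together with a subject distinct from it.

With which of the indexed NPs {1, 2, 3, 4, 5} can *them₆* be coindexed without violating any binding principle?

*them* is a pronoun, so Principle B applies: it must be free in its binding domain.
Binding domain of *them₆*: the embedded TP, whose subject is the reviewers₂.
*the engineers₁* c-commands the pronoun but from outside its binding domain, and is not c-commanded by it → coindexation permitted.
*the reviewers₂* c-commands the pronoun within its binding domain → coindexation would violate Principle B.
*the athletes₃*: the pronoun c-commands this R-expression → coindexation would violate Principle C on *the athletes₃*.
*the delegates₄*: the pronoun c-commands this R-expression → coindexation would violate Principle C on *the delegates₄*.
*the lawyers₅*: the pronoun c-commands this R-expression → coindexation would violate Principle C on *the lawyers₅*.

{1}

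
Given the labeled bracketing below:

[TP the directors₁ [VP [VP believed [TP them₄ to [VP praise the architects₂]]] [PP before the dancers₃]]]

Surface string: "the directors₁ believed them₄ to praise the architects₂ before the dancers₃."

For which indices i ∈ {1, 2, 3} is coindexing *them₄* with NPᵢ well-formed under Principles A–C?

*them* is a pronoun, so Principle B applies: it must be free in its binding domain.
Binding domain of *them₄*: the matrix TP, whose subject is the directors₁.
*the directors₁* c-commands the pronoun within its binding domain → coindexation would violate Principle B.
*the architects₂*: the pronoun c-commands this R-expression → coindexation would violate Principle C on *the architects₂*.
*the dancers₃* and the pronoun do not c-command one another → neither Principle B nor Principle C is at stake; coindexation permitted.

{3}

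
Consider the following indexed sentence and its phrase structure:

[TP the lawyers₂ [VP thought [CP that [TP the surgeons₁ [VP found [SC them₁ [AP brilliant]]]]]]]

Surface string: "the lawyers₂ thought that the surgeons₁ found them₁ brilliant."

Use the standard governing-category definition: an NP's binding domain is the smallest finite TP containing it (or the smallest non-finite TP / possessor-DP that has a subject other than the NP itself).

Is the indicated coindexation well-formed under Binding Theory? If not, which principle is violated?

Principle B

The two coindexed NPs are *the surgeons₁* and *them₁*.
*them₁* is a pronoun. Its binding domain is the embedded TP, whose subject is the surgeons₁.
*the surgeons₁* c-commands it within that domain and carries the same index.
The pronoun is locally bound → Principle B violation.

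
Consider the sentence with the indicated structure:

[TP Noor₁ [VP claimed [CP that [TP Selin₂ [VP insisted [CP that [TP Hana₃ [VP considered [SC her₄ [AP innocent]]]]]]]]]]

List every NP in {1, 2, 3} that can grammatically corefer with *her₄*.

{1, 2}

*her* is a pronoun, so Principle B applies: it must be free in its binding domain.
Binding domain of *her₄*: the embedded TP, whose subject is Hana₃.
*Noor₁* c-commands the pronoun but from outside its binding domain, and is not c-commanded by it → coindexation permitted.
*Selin₂* c-commands the pronoun but from outside its binding domain, and is not c-commanded by it → coindexation permitted.
*Hana₃* c-commands the pronoun within its binding domain → coindexation would violate Principle B.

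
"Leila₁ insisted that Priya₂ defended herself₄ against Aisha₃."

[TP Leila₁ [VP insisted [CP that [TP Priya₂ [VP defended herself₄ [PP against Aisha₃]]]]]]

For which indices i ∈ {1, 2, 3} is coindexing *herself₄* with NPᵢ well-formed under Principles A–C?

{2}

*herself* is an anaphor, so Principle A applies: it must be bound in its binding domain.
Binding domain of *herself₄*: the embedded TP, whose subject is Priya₂.
*Leila₁* c-commands the anaphor but is outside its binding domain → cannot satisfy Principle A.
*Priya₂* c-commands the anaphor within its binding domain → licit binder.
*Aisha₃* does not c-command the anaphor → cannot bind it.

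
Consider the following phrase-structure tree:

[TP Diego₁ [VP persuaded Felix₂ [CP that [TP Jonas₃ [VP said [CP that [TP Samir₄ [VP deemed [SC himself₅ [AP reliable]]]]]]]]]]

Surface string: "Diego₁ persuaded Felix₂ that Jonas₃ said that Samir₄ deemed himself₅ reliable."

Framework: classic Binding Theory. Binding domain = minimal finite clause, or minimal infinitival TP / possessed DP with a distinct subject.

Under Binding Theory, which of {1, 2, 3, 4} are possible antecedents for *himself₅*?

{4}

*himself* is an anaphor, so Principle A applies: it must be bound in its binding domain.
Binding domain of *himself₅*: the embedded TP, whose subject is Samir₄.
*Diego₁* c-commands the anaphor but is outside its binding domain → cannot satisfy Principle A.
*Felix₂* c-commands the anaphor but is outside its binding domain → cannot satisfy Principle A.
*Jonas₃* c-commands the anaphor but is outside its binding domain → cannot satisfy Principle A.
*Samir₄* c-commands the anaphor within its binding domain → licit binder.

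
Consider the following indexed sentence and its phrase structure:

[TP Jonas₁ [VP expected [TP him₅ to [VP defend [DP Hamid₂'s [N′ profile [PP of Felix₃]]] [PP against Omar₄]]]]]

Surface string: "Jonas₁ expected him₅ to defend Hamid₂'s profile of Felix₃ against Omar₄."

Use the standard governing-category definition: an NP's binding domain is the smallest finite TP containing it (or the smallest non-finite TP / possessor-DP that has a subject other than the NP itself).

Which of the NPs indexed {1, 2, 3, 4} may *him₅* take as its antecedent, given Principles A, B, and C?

none

*him* is a pronoun, so Principle B applies: it must be free in its binding domain.
Binding domain of *him₅*: the matrix TP, whose subject is Jonas₁.
*Jonas₁* c-commands the pronoun within its binding domain → coindexation would violate Principle B.
*Hamid₂*: the pronoun c-commands this R-expression → coindexation would violate Principle C on *Hamid₂*.
*Felix₃*: the pronoun c-commands this R-expression → coindexation would violate Principle C on *Felix₃*.
*Omar₄*: the pronoun c-commands this R-expression → coindexation would violate Principle C on *Omar₄*.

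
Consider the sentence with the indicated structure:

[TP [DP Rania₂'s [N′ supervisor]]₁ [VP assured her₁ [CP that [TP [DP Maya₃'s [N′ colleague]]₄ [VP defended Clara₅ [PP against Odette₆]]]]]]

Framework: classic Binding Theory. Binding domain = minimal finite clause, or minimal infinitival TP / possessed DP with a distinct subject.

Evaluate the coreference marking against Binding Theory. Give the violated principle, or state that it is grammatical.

Principle B

The two coindexed NPs are *[Rania₂'s supervisor]₁* and *her₁*.
*her₁* is a pronoun. Its binding domain is the matrix TP, whose subject is [Rania₂'s supervisor]₁.
*[Rania₂'s supervisor]₁* c-commands it within that domain and carries the same index.
The pronoun is locally bound → Principle B violation.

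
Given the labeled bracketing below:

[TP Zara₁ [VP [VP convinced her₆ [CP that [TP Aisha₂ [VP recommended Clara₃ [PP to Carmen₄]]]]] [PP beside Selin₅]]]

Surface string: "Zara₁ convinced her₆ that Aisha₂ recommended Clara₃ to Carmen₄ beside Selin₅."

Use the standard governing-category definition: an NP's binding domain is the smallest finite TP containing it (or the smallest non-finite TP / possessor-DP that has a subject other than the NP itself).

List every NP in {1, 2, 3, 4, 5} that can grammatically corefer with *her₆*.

{5}

*her* is a pronoun, so Principle B applies: it must be free in its binding domain.
Binding domain of *her₆*: the matrix TP, whose subject is Zara₁.
*Zara₁* c-commands the pronoun within its binding domain → coindexation would violate Principle B.
*Aisha₂*: the pronoun c-commands this R-expression → coindexation would violate Principle C on *Aisha₂*.
*Clara₃*: the pronoun c-commands this R-expression → coindexation would violate Principle C on *Clara₃*.
*Carmen₄*: the pronoun c-commands this R-expression → coindexation would violate Principle C on *Carmen₄*.
*Selin₅* and the pronoun do not c-command one another → neither Principle B nor Principle C is at stake; coindexation permitted.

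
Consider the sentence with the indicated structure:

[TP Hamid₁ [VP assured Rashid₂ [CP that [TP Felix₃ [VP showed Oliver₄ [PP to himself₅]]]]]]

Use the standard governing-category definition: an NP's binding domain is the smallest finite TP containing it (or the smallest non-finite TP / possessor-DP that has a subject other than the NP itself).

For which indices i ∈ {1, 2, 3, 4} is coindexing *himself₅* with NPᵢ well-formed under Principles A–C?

*himself* is an anaphor, so Principle A applies: it must be bound in its binding domain.
Binding domain of *himself₅*: the embedded TP, whose subject is Felix₃.
*Hamid₁* c-commands the anaphor but is outside its binding domain → cannot satisfy Principle A.
*Rashid₂* c-commands the anaphor but is outside its binding domain → cannot satisfy Principle A.
*Felix₃* c-commands the anaphor within its binding domain → licit binder.
*Oliver₄* c-commands the anaphor within its binding domain → licit binder.

{3, 4}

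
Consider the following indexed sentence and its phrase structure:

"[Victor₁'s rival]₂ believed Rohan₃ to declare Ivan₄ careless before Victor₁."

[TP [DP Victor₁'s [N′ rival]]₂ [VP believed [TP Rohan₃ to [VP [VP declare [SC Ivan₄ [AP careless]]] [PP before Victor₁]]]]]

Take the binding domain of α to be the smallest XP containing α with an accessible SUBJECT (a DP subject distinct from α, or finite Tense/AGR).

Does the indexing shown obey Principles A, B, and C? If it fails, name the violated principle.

The two coindexed NPs are *Victor₁* and *Victor₁*.
*Victor₁* is an R-expression; no coindexed NP c-commands it, so Principle C holds.
*Victor₁* is an R-expression; *Victor₁* does not c-command it, and no other NP shares its index, so Principle C is satisfied.
All principles are respected.

grammatical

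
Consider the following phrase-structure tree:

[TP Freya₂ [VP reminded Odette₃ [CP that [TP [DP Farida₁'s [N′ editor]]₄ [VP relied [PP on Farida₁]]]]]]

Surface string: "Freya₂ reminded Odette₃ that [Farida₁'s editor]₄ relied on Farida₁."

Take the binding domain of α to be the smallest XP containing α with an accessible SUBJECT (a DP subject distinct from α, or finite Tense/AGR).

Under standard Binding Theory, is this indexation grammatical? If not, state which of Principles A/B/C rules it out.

The two coindexed NPs are *Farida₁* and *Farida₁*.
*Farida₁* is an R-expression; no coindexed NP c-commands it, so Principle C holds.
*Farida₁* is an R-expression; *Farida₁* does not c-command it, and no other NP shares its index, so Principle C is satisfied.
All principles are respected.

grammatical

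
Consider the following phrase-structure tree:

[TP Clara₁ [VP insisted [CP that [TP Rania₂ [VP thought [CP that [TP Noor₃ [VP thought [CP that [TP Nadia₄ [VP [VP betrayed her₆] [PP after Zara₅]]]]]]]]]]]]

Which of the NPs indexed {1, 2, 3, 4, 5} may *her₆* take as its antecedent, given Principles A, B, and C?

{1, 2, 3, 5}

*her* is a pronoun, so Principle B applies: it must be free in its binding domain.
Binding domain of *her₆*: the embedded TP, whose subject is Nadia₄.
*Clara₁* c-commands the pronoun but from outside its binding domain, and is not c-commanded by it → coindexation permitted.
*Rania₂* c-commands the pronoun but from outside its binding domain, and is not c-commanded by it → coindexation permitted.
*Noor₃* c-commands the pronoun but from outside its binding domain, and is not c-commanded by it → coindexation permitted.
*Nadia₄* c-commands the pronoun within its binding domain → coindexation would violate Principle B.
*Zara₅* and the pronoun do not c-command one another → neither Principle B nor Principle C is at stake; coindexation permitted.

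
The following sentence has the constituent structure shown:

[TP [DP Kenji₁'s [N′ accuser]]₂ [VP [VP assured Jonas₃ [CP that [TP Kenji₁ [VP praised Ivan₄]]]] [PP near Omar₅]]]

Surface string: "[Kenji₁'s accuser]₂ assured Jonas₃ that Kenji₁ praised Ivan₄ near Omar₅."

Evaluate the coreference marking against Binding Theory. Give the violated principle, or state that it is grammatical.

grammatical

The two coindexed NPs are *Kenji₁* and *Kenji₁*.
*Kenji₁* is an R-expression; no coindexed NP c-commands it, so Principle C holds.
*Kenji₁* is an R-expression; *Kenji₁* does not c-command it, and no other NP shares its index, so Principle C is satisfied.
All principles are respected.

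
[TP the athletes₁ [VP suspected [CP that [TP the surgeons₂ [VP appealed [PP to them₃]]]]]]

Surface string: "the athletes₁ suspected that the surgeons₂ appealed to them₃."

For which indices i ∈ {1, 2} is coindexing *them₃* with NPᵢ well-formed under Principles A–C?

*them* is a pronoun, so Principle B applies: it must be free in its binding domain.
Binding domain of *them₃*: the embedded TP, whose subject is the surgeons₂.
*the athletes₁* c-commands the pronoun but from outside its binding domain, and is not c-commanded by it → coindexation permitted.
*the surgeons₂* c-commands the pronoun within its binding domain → coindexation would violate Principle B.

{1}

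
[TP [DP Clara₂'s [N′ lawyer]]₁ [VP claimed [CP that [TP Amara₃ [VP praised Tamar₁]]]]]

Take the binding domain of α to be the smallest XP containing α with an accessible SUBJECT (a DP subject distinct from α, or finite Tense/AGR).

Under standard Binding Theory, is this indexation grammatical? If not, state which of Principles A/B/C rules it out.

Principle C

The two coindexed NPs are *[Clara₂'s lawyer]₁* and *Tamar₁*.
*Tamar₁* is an R-expression. Principle C requires it to be free everywhere.
*[Clara₂'s lawyer]₁* c-commands it and carries the same index.
The R-expression is bound → Principle C violation.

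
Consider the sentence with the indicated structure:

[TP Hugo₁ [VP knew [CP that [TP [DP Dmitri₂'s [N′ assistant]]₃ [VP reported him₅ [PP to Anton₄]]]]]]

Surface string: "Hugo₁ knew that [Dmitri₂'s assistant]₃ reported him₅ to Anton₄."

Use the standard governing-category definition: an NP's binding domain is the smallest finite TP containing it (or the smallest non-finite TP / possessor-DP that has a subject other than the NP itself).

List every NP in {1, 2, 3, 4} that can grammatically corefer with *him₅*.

{1, 2}

*him* is a pronoun, so Principle B applies: it must be free in its binding domain.
Binding domain of *him₅*: the embedded TP, whose subject is [Dmitri₂'s assistant]₃.
*Hugo₁* c-commands the pronoun but from outside its binding domain, and is not c-commanded by it → coindexation permitted.
*Dmitri₂* and the pronoun do not c-command one another → neither Principle B nor Principle C is at stake; coindexation permitted.
*[Dmitri₂'s assistant]₃* c-commands the pronoun within its binding domain → coindexation would violate Principle B.
*Anton₄*: the pronoun c-commands this R-expression → coindexation would violate Principle C on *Anton₄*.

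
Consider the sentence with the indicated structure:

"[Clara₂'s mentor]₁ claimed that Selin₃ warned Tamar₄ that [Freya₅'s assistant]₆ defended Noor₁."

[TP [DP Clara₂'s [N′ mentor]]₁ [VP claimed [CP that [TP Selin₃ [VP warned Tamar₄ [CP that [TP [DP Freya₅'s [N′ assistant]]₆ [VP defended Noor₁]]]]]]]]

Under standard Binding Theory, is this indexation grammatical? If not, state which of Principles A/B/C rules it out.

The two coindexed NPs are *[Clara₂'s mentor]₁* and *Noor₁*.
*Noor₁* is an R-expression. Principle C requires it to be free everywhere.
*[Clara₂'s mentor]₁* c-commands it and carries the same index.
The R-expression is bound → Principle C violation.

Principle C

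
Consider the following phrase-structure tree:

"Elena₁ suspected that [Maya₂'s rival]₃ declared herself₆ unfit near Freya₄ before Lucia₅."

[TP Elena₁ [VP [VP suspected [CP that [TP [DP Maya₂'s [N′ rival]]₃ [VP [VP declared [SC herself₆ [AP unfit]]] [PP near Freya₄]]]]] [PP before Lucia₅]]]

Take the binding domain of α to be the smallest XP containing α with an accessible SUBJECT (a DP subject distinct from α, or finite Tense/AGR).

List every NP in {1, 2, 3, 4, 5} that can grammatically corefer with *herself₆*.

{3}

*herself* is an anaphor, so Principle A applies: it must be bound in its binding domain.
Binding domain of *herself₆*: the embedded TP, whose subject is [Maya₂'s rival]₃.
*Elena₁* c-commands the anaphor but is outside its binding domain → cannot satisfy Principle A.
*Maya₂* does not c-command the anaphor → cannot bind it.
*[Maya₂'s rival]₃* c-commands the anaphor within its binding domain → licit binder.
*Freya₄* does not c-command the anaphor → cannot bind it.
*Lucia₅* does not c-command the anaphor → cannot bind it.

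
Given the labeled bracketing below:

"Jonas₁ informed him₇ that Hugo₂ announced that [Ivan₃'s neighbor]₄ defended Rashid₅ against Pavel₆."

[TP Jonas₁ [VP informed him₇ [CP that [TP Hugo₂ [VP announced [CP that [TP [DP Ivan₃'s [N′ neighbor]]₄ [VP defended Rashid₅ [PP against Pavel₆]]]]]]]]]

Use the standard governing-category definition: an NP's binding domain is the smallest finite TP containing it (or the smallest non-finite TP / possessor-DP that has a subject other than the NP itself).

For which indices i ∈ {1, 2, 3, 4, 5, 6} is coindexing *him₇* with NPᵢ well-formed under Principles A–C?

*him* is a pronoun, so Principle B applies: it must be free in its binding domain.
Binding domain of *him₇*: the matrix TP, whose subject is Jonas₁.
*Jonas₁* c-commands the pronoun within its binding domain → coindexation would violate Principle B.
*Hugo₂*: the pronoun c-commands this R-expression → coindexation would violate Principle C on *Hugo₂*.
*Ivan₃*: the pronoun c-commands this R-expression → coindexation would violate Principle C on *Ivan₃*.
*[Ivan₃'s neighbor]₄*: the pronoun c-commands this R-expression → coindexation would violate Principle C on *[Ivan₃'s neighbor]₄*.
*Rashid₅*: the pronoun c-commands this R-expression → coindexation would violate Principle C on *Rashid₅*.
*Pavel₆*: the pronoun c-commands this R-expression → coindexation would violate Principle C on *Pavel₆*.

none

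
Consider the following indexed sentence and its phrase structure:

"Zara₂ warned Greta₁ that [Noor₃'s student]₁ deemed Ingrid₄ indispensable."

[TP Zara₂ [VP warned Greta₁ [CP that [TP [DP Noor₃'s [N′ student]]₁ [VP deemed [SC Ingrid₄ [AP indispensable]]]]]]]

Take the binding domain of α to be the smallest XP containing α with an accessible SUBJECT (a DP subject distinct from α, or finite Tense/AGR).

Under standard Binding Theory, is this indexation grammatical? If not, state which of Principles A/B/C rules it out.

The two coindexed NPs are *[Noor₃'s student]₁* and *Greta₁*.
*[Noor₃'s student]₁* is an R-expression. Principle C requires it to be free everywhere.
*Greta₁* c-commands it and carries the same index.
The R-expression is bound → Principle C violation.

Principle C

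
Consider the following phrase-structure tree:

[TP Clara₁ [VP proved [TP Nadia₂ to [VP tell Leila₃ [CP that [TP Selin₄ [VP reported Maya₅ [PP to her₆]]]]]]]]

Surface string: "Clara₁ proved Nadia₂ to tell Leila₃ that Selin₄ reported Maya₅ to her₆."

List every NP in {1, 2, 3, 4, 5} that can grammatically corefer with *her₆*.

*her* is a pronoun, so Principle B applies: it must be free in its binding domain.
Binding domain of *her₆*: the embedded TP, whose subject is Selin₄.
*Clara₁* c-commands the pronoun but from outside its binding domain, and is not c-commanded by it → coindexation permitted.
*Nadia₂* c-commands the pronoun but from outside its binding domain, and is not c-commanded by it → coindexation permitted.
*Leila₃* c-commands the pronoun but from outside its binding domain, and is not c-commanded by it → coindexation permitted.
*Selin₄* c-commands the pronoun within its binding domain → coindexation would violate Principle B.
*Maya₅* c-commands the pronoun within its binding domain → coindexation would violate Principle B.

{1, 2, 3}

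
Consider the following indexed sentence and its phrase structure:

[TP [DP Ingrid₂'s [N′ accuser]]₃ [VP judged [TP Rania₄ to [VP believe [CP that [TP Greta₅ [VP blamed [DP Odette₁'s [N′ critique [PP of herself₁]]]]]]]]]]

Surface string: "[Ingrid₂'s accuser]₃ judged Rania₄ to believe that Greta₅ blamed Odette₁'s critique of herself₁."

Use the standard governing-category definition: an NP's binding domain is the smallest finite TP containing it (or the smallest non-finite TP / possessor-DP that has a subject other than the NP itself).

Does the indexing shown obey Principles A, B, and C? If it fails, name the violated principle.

The two coindexed NPs are *Odette₁* and *herself₁*.
*herself₁* is an anaphor; its binding domain is the possessed DP, whose subject is Odette₁. *Odette₁* c-commands it within that domain and shares its index, so Principle A is satisfied.
*Odette₁* is an R-expression; *herself₁* does not c-command it, and no other NP shares its index, so Principle C is satisfied.
All principles are respected.

grammatical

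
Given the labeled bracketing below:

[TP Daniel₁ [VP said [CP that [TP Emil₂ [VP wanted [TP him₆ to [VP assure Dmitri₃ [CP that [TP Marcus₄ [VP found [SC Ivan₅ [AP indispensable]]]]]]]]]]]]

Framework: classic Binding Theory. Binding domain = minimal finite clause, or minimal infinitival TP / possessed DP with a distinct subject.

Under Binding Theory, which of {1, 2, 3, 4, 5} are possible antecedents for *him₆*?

{1}

*him* is a pronoun, so Principle B applies: it must be free in its binding domain.
Binding domain of *him₆*: the embedded TP, whose subject is Emil₂.
*Daniel₁* c-commands the pronoun but from outside its binding domain, and is not c-commanded by it → coindexation permitted.
*Emil₂* c-commands the pronoun within its binding domain → coindexation would violate Principle B.
*Dmitri₃*: the pronoun c-commands this R-expression → coindexation would violate Principle C on *Dmitri₃*.
*Marcus₄*: the pronoun c-commands this R-expression → coindexation would violate Principle C on *Marcus₄*.
*Ivan₅*: the pronoun c-commands this R-expression → coindexation would violate Principle C on *Ivan₅*.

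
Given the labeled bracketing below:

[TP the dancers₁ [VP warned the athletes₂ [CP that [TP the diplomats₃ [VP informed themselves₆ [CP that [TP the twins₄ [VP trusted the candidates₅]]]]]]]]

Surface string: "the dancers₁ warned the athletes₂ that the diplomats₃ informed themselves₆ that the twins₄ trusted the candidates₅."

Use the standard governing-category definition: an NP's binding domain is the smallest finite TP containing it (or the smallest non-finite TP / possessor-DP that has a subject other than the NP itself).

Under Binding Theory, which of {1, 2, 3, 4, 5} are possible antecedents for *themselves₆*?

{3}

*themselves* is an anaphor, so Principle A applies: it must be bound in its binding domain.
Binding domain of *themselves₆*: the embedded TP, whose subject is the diplomats₃.
*the dancers₁* c-commands the anaphor but is outside its binding domain → cannot satisfy Principle A.
*the athletes₂* c-commands the anaphor but is outside its binding domain → cannot satisfy Principle A.
*the diplomats₃* c-commands the anaphor within its binding domain → licit binder.
*the twins₄* does not c-command the anaphor → cannot bind it.
*the candidates₅* does not c-command the anaphor → cannot bind it.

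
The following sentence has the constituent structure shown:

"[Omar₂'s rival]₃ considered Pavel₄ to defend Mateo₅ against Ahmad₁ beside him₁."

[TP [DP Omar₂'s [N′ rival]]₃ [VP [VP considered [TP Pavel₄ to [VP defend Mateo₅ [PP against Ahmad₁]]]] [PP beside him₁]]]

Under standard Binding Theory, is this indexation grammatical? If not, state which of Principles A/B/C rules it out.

grammatical

The two coindexed NPs are *Ahmad₁* and *him₁*.
*him₁* is a pronoun; its binding domain is the matrix TP, whose subject is [Omar₂'s rival]₃. Within that domain it is c-commanded only by *[Omar₂'s rival]₃*, which carries a different index — the pronoun is free locally, so Principle B holds.
*Ahmad₁* is an R-expression; *him₁* does not c-command it, and no other NP shares its index, so Principle C is satisfied.
All principles are respected.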